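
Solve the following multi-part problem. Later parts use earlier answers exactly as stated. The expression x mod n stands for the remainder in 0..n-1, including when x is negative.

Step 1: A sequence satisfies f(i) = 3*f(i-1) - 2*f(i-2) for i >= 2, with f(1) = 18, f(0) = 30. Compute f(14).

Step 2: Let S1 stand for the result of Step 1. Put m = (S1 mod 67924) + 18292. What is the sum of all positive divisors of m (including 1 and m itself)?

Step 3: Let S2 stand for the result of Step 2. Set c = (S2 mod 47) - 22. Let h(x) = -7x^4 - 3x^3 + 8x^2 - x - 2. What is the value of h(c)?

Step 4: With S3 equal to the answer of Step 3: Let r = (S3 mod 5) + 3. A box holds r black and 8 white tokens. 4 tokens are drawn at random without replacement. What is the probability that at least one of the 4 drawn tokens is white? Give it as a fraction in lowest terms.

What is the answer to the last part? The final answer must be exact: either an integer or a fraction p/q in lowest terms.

Step 1: f(2) = 3*(18) - 2*(30) = -6; iterating: f(2)=-6, f(3)=-54, f(4)=-150, f(5)=-342, f(6)=-726, f(7)=-1494, f(8)=-3030, f(9)=-6102, f(10)=-12246, f(11)=-24534, f(12)=-49110, f(13)=-98262, f(14)=-196566; answer -196566
Step 2: S1 = -196566; m = 25498; 25498 = 2 * 11 * 19 * 61; sigma = (1 + 2) * (1 + 11) * (1 + 19) * (1 + 61) = 3 * 12 * 20 * 62 = 44640; answer 44640
Step 3: S2 = 44640; c = 15; -7*(15)^4 - 3*(15)^3 + 8*(15)^2 - 1*(15)^1 - 2 = (-354375) + (-10125) + (1800) + (-15) + (-2) = -362717; answer -362717
Step 4: S3 = -362717; r = 6; total draws C(14,4) = 1001; complement C(6,4) = 15; favorable 1001 - 15 = 986; P = 986/1001; answer 986/1001

986/1001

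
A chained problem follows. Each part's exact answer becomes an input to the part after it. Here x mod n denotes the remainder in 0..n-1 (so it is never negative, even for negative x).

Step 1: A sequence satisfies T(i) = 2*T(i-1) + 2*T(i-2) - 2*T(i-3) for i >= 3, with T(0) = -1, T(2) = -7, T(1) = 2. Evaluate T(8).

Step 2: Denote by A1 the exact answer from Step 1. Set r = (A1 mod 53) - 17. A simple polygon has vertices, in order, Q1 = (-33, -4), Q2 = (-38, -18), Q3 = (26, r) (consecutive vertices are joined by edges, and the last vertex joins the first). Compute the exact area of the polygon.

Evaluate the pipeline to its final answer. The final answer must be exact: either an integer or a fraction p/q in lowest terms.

841/2

Step 1: T(3) = 2*(-7) + 2*(2) - 2*(-1) = -8; iterating: T(3)=-8, T(4)=-34, T(5)=-70, T(6)=-192, T(7)=-456, T(8)=-1156; answer -1156
Step 2: A1 = -1156; r = -7; cross terms: (-33*-18 - -38*-4)=442, (-38*-7 - 26*-18)=734, (26*-4 - -33*-7)=-335; twice the area = |841| = 841; area = 841/2; answer 841/2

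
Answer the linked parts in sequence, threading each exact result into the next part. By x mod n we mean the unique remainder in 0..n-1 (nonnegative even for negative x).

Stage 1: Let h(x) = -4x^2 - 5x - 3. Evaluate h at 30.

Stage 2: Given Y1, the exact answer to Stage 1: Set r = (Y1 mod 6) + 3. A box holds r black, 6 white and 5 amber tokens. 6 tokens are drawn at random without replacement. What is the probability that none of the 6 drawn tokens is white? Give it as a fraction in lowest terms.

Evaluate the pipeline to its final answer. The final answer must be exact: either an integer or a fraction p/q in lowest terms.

Stage 1: -4*(30)^2 - 5*(30)^1 - 3 = (-3600) + (-150) + (-3) = -3753; answer -3753
Stage 2: Y1 = -3753; r = 6; total draws C(17,6) = 12376; favorable C(11,6) = 462; P = 33/884; answer 33/884

33/884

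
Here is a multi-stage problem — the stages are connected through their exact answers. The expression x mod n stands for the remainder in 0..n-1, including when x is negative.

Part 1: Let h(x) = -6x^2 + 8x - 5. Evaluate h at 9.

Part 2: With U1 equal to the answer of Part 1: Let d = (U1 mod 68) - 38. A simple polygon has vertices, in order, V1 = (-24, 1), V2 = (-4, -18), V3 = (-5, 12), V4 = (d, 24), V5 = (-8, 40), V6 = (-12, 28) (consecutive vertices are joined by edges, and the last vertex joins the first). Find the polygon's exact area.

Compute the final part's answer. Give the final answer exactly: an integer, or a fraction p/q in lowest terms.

909

Part 1: -6*(9)^2 + 8*(9)^1 - 5 = (-486) + (72) + (-5) = -419; answer -419
Part 2: U1 = -419; d = 19; cross terms: (-24*-18 - -4*1)=436, (-4*12 - -5*-18)=-138, (-5*24 - 19*12)=-348, (19*40 - -8*24)=952, (-8*28 - -12*40)=256, (-12*1 - -24*28)=660; twice the area = |1818| = 1818; area = 909; answer 909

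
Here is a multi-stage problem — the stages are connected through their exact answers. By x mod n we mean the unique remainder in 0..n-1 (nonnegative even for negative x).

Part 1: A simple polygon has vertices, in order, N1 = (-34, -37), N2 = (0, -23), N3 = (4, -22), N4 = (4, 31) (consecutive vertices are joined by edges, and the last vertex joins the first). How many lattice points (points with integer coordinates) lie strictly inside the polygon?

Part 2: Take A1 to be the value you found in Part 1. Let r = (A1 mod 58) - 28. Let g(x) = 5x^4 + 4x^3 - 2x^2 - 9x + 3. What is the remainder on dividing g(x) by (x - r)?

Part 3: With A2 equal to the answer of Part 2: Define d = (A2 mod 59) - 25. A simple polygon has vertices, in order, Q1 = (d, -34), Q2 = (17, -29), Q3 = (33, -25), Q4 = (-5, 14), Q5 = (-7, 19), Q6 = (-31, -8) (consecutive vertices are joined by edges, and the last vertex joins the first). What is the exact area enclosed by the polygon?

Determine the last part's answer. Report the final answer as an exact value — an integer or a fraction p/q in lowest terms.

1354

Part 1: cross terms: (-34*-23 - 0*-37)=782, (0*-22 - 4*-23)=92, (4*31 - 4*-22)=212, (4*-37 - -34*31)=906; twice the area = |1992| = 1992; area = 996; boundary points = 2 + 1 + 53 + 2 = 58; strictly interior points = area - boundary/2 + 1 = 968; answer 968
Part 2: A1 = 968; r = 12; remainder = value at the root: 5*(12)^4 + 4*(12)^3 - 2*(12)^2 - 9*(12)^1 + 3 = (103680) + (6912) + (-288) + (-108) + (3) = 110199; answer 110199
Part 3: A2 = 110199; d = 21; cross terms: (21*-29 - 17*-34)=-31, (17*-25 - 33*-29)=532, (33*14 - -5*-25)=337, (-5*19 - -7*14)=3, (-7*-8 - -31*19)=645, (-31*-34 - 21*-8)=1222; twice the area = |2708| = 2708; area = 1354; answer 1354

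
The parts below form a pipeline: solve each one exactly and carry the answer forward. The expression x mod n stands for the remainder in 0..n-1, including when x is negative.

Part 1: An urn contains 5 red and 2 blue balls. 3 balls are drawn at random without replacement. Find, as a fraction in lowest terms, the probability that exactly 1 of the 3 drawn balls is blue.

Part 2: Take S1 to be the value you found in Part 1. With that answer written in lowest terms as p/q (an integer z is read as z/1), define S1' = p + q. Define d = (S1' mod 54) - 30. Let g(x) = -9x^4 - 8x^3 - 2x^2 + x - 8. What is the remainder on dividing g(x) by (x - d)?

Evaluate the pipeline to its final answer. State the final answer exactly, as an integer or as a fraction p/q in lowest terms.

-1118766

Part 1: total draws C(7,3) = 35; favorable C(2,1)*C(5,2) = 20; P = 4/7; answer 4/7
Part 2: S1 = 4/7; threaded value p + q = 11; d = -19; remainder = value at the root: -9*(-19)^4 - 8*(-19)^3 - 2*(-19)^2 + 1*(-19)^1 - 8 = (-1172889) + (54872) + (-722) + (-19) + (-8) = -1118766; answer -1118766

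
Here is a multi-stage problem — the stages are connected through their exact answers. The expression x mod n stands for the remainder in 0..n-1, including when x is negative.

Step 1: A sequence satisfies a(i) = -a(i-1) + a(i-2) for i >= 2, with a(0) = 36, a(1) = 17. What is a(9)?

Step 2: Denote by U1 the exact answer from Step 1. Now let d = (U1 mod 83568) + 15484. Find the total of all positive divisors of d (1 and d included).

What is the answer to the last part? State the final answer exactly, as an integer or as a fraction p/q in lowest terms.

Step 1: a(2) = -1*(17) + 1*(36) = 19; iterating: a(2)=19, a(3)=-2, a(4)=21, a(5)=-23, a(6)=44, a(7)=-67, a(8)=111, a(9)=-178; answer -178
Step 2: U1 = -178; d = 98874; 98874 = 2 * 3^3 * 1831; sigma = (1 + 2) * (1 + 3 + 9 + 27) * (1 + 1831) = 3 * 40 * 1832 = 219840; answer 219840

219840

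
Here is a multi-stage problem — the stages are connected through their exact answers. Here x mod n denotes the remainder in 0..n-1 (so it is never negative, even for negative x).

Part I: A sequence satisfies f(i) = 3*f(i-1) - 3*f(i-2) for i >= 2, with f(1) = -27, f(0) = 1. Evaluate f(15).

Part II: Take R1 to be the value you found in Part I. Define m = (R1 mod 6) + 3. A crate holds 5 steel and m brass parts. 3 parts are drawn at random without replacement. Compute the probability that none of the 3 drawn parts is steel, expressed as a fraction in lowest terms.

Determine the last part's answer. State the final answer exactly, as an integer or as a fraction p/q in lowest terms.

Part I: f(2) = 3*(-27) - 3*(1) = -84; iterating: f(2)=-84, f(3)=-171, f(4)=-261, f(5)=-270, f(6)=-27, f(7)=729, f(8)=2268, f(9)=4617, f(10)=7047, f(11)=7290, f(12)=729, f(13)=-19683, f(14)=-61236, f(15)=-124659; answer -124659
Part II: R1 = -124659; m = 6; total draws C(11,3) = 165; favorable C(6,3) = 20; P = 4/33; answer 4/33

4/33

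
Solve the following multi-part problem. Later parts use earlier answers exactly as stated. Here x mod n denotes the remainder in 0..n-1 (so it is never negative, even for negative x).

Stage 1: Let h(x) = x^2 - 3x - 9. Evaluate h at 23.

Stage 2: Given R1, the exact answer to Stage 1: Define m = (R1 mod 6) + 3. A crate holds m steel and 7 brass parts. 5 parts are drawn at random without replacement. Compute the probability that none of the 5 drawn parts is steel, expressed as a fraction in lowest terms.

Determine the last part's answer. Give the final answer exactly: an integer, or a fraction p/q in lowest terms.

1/22

Stage 1: 1*(23)^2 - 3*(23)^1 - 9 = (529) + (-69) + (-9) = 451; answer 451
Stage 2: R1 = 451; m = 4; total draws C(11,5) = 462; favorable C(7,5) = 21; P = 1/22; answer 1/22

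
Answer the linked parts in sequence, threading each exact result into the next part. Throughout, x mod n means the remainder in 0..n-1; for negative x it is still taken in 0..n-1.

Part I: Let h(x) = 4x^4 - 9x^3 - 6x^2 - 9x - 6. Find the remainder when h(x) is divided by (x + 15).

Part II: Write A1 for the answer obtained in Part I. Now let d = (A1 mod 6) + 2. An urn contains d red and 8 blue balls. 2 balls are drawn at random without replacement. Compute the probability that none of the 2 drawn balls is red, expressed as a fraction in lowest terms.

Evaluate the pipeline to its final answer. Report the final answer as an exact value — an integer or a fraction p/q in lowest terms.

Part I: remainder = value at the root: 4*(-15)^4 - 9*(-15)^3 - 6*(-15)^2 - 9*(-15)^1 - 6 = (202500) + (30375) + (-1350) + (135) + (-6) = 231654; answer 231654
Part II: A1 = 231654; d = 2; total draws C(10,2) = 45; favorable C(8,2) = 28; P = 28/45; answer 28/45

28/45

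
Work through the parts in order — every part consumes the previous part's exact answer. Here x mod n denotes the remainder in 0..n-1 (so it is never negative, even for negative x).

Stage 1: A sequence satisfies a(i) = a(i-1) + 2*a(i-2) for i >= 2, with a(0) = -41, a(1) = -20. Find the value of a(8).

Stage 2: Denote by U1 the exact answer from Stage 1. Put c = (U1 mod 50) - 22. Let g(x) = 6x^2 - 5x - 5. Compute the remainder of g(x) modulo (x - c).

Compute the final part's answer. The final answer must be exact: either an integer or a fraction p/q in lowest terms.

9

Stage 1: a(2) = 1*(-20) + 2*(-41) = -102; iterating: a(2)=-102, a(3)=-142, a(4)=-346, a(5)=-630, a(6)=-1322, a(7)=-2582, a(8)=-5226; answer -5226
Stage 2: U1 = -5226; c = 2; remainder = value at the root: 6*(2)^2 - 5*(2)^1 - 5 = (24) + (-10) + (-5) = 9; answer 9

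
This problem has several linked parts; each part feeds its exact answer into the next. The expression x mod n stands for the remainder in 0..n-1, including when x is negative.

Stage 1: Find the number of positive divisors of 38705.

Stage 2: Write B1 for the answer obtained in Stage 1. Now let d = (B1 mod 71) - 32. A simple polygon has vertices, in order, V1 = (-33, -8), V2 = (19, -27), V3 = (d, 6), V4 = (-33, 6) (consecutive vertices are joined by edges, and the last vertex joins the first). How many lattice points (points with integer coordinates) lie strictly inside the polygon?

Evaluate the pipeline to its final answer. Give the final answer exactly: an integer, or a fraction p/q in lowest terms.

Stage 1: 38705 = 5 * 7741; number of divisors = (1+1) * (1+1) = 4; answer 4
Stage 2: B1 = 4; d = -28; cross terms: (-33*-27 - 19*-8)=1043, (19*6 - -28*-27)=-642, (-28*6 - -33*6)=30, (-33*-8 - -33*6)=462; twice the area = |893| = 893; area = 893/2; boundary points = 1 + 1 + 5 + 14 = 21; strictly interior points = area - boundary/2 + 1 = 437; answer 437

437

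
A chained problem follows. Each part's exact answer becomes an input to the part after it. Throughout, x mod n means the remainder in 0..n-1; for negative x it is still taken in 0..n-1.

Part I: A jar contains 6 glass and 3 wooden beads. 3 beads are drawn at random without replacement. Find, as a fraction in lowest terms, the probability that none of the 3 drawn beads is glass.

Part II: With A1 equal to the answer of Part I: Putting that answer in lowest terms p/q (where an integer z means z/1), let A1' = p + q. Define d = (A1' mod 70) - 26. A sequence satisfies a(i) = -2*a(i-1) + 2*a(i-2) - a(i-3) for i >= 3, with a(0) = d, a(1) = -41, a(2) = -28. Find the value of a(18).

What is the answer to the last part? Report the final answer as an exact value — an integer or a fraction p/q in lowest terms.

Part I: total draws C(9,3) = 84; favorable C(3,3) = 1; P = 1/84; answer 1/84
Part II: A1 = 1/84; threaded value p + q = 85; d = -11; a(3) = -2*(-28) + 2*(-41) - 1*(-11) = -15; iterating: a(3)=-15, a(4)=15, a(5)=-32, a(6)=109, a(7)=-297, a(8)=844, a(9)=-2391, a(10)=6767, a(11)=-19160, a(12)=54245, a(13)=-153577, a(14)=434804, a(15)=-1231007, a(16)=3485199, a(17)=-9867216, a(18)=27935837; answer 27935837

27935837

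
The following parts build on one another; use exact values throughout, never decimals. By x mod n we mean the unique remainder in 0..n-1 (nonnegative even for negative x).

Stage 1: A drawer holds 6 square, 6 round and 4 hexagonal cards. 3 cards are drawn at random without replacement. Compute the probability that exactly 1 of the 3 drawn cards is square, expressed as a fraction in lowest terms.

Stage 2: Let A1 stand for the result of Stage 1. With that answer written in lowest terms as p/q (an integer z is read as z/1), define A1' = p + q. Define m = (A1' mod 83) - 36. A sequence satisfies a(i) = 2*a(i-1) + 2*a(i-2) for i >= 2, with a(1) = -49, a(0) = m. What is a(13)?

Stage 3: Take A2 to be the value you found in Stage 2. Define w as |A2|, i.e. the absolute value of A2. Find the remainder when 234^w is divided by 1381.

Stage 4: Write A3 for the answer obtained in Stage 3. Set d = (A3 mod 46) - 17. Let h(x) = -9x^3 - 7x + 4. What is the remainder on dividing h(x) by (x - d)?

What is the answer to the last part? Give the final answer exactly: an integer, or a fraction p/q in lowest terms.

Stage 1: total draws C(16,3) = 560; favorable C(6,1)*C(10,2) = 270; P = 27/56; answer 27/56
Stage 2: A1 = 27/56; threaded value p + q = 83; m = -36; a(2) = 2*(-49) + 2*(-36) = -170; iterating: a(2)=-170, a(3)=-438, a(4)=-1216, a(5)=-3308, a(6)=-9048, a(7)=-24712, a(8)=-67520, a(9)=-184464, a(10)=-503968, a(11)=-1376864, a(12)=-3761664, a(13)=-10277056; answer -10277056
Stage 3: A2 = -10277056; w = 10277056; squarings mod 1381: 234^1=234, 234^2=897, 234^4=867, 234^8=425, 234^16=1095, 234^32=317, 234^64=1057, 234^128=20, 234^256=400, 234^512=1185, 234^1024=1129, 234^2048=1359, 234^4096=484, 234^8192=867, 234^16384=425, 234^32768=1095, 234^65536=317, 234^131072=1057, 234^262144=20, 234^524288=400, 234^1048576=1185, 234^2097152=1129, 234^4194304=1359, 234^8388608=484; 234^10277056 = 234^64 * 234^128 * 234^4096 * 234^16384 * 234^32768 * 234^262144 * 234^524288 * 234^1048576 * 234^8388608 = 1129 (mod 1381); answer 1129
Stage 4: A3 = 1129; d = 8; remainder = value at the root: -9*(8)^3 - 7*(8)^1 + 4 = (-4608) + (-56) + (4) = -4660; answer -4660

-4660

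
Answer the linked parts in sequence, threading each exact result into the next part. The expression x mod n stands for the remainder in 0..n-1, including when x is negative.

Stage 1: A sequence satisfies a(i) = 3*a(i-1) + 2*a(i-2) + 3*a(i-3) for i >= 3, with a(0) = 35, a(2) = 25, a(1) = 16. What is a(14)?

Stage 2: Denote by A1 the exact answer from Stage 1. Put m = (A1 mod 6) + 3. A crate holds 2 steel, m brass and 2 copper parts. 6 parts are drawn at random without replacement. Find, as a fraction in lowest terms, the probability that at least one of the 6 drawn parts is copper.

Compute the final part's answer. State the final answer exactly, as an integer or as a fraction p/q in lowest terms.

27/28

Stage 1: a(3) = 3*(25) + 2*(16) + 3*(35) = 212; iterating: a(3)=212, a(4)=734, a(5)=2701, a(6)=10207, a(7)=38225, a(8)=143192, a(9)=536647, a(10)=2011000, a(11)=7535870, a(12)=28239551, a(13)=105823393, a(14)=396556891; answer 396556891
Stage 2: A1 = 396556891; m = 4; total draws C(8,6) = 28; complement C(6,6) = 1; favorable 28 - 1 = 27; P = 27/28; answer 27/28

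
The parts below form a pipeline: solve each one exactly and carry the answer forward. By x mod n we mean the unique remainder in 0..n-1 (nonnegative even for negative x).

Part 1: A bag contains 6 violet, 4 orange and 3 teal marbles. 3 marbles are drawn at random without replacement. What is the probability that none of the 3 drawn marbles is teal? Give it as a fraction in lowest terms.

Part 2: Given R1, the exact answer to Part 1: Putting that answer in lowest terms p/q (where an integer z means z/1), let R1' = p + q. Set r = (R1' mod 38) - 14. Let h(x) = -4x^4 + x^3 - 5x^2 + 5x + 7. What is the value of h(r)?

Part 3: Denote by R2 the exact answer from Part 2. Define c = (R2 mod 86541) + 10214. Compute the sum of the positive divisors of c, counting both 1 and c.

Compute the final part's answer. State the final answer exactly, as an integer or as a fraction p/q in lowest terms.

156672

Part 1: total draws C(13,3) = 286; favorable C(10,3) = 120; P = 60/143; answer 60/143
Part 2: R1 = 60/143; threaded value p + q = 203; r = -1; -4*(-1)^4 + 1*(-1)^3 - 5*(-1)^2 + 5*(-1)^1 + 7 = (-4) + (-1) + (-5) + (-5) + (7) = -8; answer -8
Part 3: R2 = -8; c = 96747; 96747 = 3 * 7 * 17 * 271; sigma = (1 + 3) * (1 + 7) * (1 + 17) * (1 + 271) = 4 * 8 * 18 * 272 = 156672; answer 156672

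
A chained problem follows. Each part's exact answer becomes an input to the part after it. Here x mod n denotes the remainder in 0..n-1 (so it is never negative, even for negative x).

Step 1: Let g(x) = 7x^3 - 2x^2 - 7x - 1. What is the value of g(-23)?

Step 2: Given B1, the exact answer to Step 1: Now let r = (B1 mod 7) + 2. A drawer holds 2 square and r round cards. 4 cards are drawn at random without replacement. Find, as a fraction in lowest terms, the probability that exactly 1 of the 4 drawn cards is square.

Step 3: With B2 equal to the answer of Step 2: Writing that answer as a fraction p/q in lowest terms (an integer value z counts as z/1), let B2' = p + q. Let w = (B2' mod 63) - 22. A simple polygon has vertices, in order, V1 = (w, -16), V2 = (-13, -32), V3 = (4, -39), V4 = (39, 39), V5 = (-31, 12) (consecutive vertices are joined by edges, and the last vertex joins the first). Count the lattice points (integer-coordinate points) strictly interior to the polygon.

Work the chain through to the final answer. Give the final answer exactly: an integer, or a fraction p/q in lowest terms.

2313

Step 1: 7*(-23)^3 - 2*(-23)^2 - 7*(-23)^1 - 1 = (-85169) + (-1058) + (161) + (-1) = -86067; answer -86067
Step 2: B1 = -86067; r = 7; total draws C(9,4) = 126; favorable C(2,1)*C(7,3) = 70; P = 5/9; answer 5/9
Step 3: B2 = 5/9; threaded value p + q = 14; w = -8; cross terms: (-8*-32 - -13*-16)=48, (-13*-39 - 4*-32)=635, (4*39 - 39*-39)=1677, (39*12 - -31*39)=1677, (-31*-16 - -8*12)=592; twice the area = |4629| = 4629; area = 4629/2; boundary points = 1 + 1 + 1 + 1 + 1 = 5; strictly interior points = area - boundary/2 + 1 = 2313; answer 2313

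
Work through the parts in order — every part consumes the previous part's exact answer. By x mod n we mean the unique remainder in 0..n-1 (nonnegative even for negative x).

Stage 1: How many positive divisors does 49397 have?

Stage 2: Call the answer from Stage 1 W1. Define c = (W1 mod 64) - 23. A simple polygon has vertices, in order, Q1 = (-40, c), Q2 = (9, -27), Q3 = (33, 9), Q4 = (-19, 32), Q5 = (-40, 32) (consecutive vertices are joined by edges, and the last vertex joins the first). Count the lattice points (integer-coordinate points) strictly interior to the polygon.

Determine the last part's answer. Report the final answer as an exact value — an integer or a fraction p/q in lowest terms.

3039

Stage 1: 49397 = 47 * 1051; number of divisors = (1+1) * (1+1) = 4; answer 4
Stage 2: W1 = 4; c = -19; cross terms: (-40*-27 - 9*-19)=1251, (9*9 - 33*-27)=972, (33*32 - -19*9)=1227, (-19*32 - -40*32)=672, (-40*-19 - -40*32)=2040; twice the area = |6162| = 6162; area = 3081; boundary points = 1 + 12 + 1 + 21 + 51 = 86; strictly interior points = area - boundary/2 + 1 = 3039; answer 3039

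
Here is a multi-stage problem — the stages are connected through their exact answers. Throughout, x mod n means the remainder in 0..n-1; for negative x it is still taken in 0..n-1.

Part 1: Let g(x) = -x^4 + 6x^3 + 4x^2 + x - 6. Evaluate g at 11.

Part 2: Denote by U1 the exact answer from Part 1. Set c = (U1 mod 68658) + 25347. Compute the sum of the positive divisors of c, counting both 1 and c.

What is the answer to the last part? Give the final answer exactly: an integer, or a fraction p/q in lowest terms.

93024

Part 1: -1*(11)^4 + 6*(11)^3 + 4*(11)^2 + 1*(11)^1 - 6 = (-14641) + (7986) + (484) + (11) + (-6) = -6166; answer -6166
Part 2: U1 = -6166; c = 87839; 87839 = 17 * 5167; sigma = (1 + 17) * (1 + 5167) = 18 * 5168 = 93024; answer 93024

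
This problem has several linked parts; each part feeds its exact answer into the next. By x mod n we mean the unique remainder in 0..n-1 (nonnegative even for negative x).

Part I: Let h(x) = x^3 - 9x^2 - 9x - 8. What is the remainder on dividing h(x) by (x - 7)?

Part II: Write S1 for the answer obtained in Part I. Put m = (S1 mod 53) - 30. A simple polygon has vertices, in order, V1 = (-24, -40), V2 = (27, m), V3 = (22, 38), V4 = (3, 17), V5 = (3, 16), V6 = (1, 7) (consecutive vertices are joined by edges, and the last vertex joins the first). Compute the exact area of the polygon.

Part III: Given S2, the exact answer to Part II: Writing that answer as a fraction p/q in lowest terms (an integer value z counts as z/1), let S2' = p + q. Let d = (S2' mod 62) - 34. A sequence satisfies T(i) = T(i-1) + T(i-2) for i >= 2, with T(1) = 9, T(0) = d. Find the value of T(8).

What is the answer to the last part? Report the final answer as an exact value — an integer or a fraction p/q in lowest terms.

Part I: remainder = value at the root: 1*(7)^3 - 9*(7)^2 - 9*(7)^1 - 8 = (343) + (-441) + (-63) + (-8) = -169; answer -169
Part II: S1 = -169; m = 13; cross terms: (-24*13 - 27*-40)=768, (27*38 - 22*13)=740, (22*17 - 3*38)=260, (3*16 - 3*17)=-3, (3*7 - 1*16)=5, (1*-40 - -24*7)=128; twice the area = |1898| = 1898; area = 949; answer 949
Part III: S2 = 949; threaded value p + q = 950; d = -14; T(2) = 1*(9) + 1*(-14) = -5; iterating: T(2)=-5, T(3)=4, T(4)=-1, T(5)=3, T(6)=2, T(7)=5, T(8)=7; answer 7

7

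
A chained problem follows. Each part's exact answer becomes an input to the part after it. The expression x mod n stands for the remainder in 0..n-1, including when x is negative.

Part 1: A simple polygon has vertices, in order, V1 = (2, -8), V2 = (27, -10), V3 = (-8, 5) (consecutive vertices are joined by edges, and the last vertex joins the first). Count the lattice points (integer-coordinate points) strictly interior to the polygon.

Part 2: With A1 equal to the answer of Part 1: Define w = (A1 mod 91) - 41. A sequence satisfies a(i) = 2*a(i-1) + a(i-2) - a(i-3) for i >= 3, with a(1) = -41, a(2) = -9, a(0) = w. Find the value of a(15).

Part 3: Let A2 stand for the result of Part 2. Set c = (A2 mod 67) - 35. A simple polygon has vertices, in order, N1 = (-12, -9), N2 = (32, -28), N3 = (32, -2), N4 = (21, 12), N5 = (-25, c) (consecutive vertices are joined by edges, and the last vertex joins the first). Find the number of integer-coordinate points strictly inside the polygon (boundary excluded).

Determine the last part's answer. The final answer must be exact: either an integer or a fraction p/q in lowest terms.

Part 1: cross terms: (2*-10 - 27*-8)=196, (27*5 - -8*-10)=55, (-8*-8 - 2*5)=54; twice the area = |305| = 305; area = 305/2; boundary points = 1 + 5 + 1 = 7; strictly interior points = area - boundary/2 + 1 = 150; answer 150
Part 2: A1 = 150; w = 18; a(3) = 2*(-9) + 1*(-41) - 1*(18) = -77; iterating: a(3)=-77, a(4)=-122, a(5)=-312, a(6)=-669, a(7)=-1528, a(8)=-3413, a(9)=-7685, a(10)=-17255, a(11)=-38782, a(12)=-87134, a(13)=-195795, a(14)=-439942, a(15)=-988545; answer -988545
Part 3: A2 = -988545; c = 5; cross terms: (-12*-28 - 32*-9)=624, (32*-2 - 32*-28)=832, (32*12 - 21*-2)=426, (21*5 - -25*12)=405, (-25*-9 - -12*5)=285; twice the area = |2572| = 2572; area = 1286; boundary points = 1 + 26 + 1 + 1 + 1 = 30; strictly interior points = area - boundary/2 + 1 = 1272; answer 1272

1272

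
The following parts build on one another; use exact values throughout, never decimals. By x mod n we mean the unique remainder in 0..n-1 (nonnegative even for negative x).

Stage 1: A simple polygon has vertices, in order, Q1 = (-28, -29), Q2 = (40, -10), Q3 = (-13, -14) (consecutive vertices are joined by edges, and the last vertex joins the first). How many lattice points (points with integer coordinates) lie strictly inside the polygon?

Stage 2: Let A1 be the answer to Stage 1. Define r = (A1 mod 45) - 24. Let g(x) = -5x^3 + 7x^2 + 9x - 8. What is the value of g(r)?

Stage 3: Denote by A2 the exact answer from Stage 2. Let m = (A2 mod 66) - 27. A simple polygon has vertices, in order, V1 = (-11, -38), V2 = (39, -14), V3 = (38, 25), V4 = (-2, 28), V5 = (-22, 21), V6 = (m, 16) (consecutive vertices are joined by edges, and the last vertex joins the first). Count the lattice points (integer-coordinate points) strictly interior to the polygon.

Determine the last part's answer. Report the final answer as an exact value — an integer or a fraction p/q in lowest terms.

Stage 1: cross terms: (-28*-10 - 40*-29)=1440, (40*-14 - -13*-10)=-690, (-13*-29 - -28*-14)=-15; twice the area = |735| = 735; area = 735/2; boundary points = 1 + 1 + 15 = 17; strictly interior points = area - boundary/2 + 1 = 360; answer 360
Stage 2: A1 = 360; r = -24; -5*(-24)^3 + 7*(-24)^2 + 9*(-24)^1 - 8 = (69120) + (4032) + (-216) + (-8) = 72928; answer 72928
Stage 3: A2 = 72928; m = 37; cross terms: (-11*-14 - 39*-38)=1636, (39*25 - 38*-14)=1507, (38*28 - -2*25)=1114, (-2*21 - -22*28)=574, (-22*16 - 37*21)=-1129, (37*-38 - -11*16)=-1230; twice the area = |2472| = 2472; area = 1236; boundary points = 2 + 1 + 1 + 1 + 1 + 6 = 12; strictly interior points = area - boundary/2 + 1 = 1231; answer 1231

1231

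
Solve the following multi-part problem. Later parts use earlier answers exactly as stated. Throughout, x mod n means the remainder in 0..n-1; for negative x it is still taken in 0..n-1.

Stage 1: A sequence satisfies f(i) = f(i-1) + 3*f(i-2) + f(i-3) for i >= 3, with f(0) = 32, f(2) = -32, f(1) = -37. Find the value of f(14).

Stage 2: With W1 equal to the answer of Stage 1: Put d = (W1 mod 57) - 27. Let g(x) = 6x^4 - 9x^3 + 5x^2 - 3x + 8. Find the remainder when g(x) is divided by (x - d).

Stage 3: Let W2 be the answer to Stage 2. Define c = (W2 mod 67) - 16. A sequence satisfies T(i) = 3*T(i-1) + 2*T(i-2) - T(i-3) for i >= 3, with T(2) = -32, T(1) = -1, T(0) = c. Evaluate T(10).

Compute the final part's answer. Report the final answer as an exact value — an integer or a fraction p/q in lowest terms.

-726227

Stage 1: f(3) = 1*(-32) + 3*(-37) + 1*(32) = -111; iterating: f(3)=-111, f(4)=-244, f(5)=-609, f(6)=-1452, f(7)=-3523, f(8)=-8488, f(9)=-20509, f(10)=-49496, f(11)=-119511, f(12)=-288508, f(13)=-696537, f(14)=-1681572; answer -1681572
Stage 2: W1 = -1681572; d = 15; remainder = value at the root: 6*(15)^4 - 9*(15)^3 + 5*(15)^2 - 3*(15)^1 + 8 = (303750) + (-30375) + (1125) + (-45) + (8) = 274463; answer 274463
Stage 3: W2 = 274463; c = 15; T(3) = 3*(-32) + 2*(-1) - 1*(15) = -113; iterating: T(3)=-113, T(4)=-402, T(5)=-1400, T(6)=-4891, T(7)=-17071, T(8)=-59595, T(9)=-208036, T(10)=-726227; answer -726227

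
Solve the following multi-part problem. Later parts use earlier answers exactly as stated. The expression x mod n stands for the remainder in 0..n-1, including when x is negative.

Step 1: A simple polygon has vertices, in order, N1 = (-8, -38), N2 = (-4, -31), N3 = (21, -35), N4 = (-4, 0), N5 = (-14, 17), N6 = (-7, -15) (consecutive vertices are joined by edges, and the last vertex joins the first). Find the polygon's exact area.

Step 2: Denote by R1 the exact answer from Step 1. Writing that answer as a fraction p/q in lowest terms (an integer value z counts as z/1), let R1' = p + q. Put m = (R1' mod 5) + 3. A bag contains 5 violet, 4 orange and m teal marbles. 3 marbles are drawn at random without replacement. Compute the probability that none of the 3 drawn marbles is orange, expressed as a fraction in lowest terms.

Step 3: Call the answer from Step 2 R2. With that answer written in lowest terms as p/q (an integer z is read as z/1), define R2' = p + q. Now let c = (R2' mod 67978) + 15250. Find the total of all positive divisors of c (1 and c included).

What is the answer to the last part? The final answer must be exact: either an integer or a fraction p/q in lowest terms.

23064

Step 1: cross terms: (-8*-31 - -4*-38)=96, (-4*-35 - 21*-31)=791, (21*0 - -4*-35)=-140, (-4*17 - -14*0)=-68, (-14*-15 - -7*17)=329, (-7*-38 - -8*-15)=146; twice the area = |1154| = 1154; area = 577; answer 577
Step 2: R1 = 577; threaded value p + q = 578; m = 6; total draws C(15,3) = 455; favorable C(11,3) = 165; P = 33/91; answer 33/91
Step 3: R2 = 33/91; threaded value p + q = 124; c = 15374; 15374 = 2 * 7687; sigma = (1 + 2) * (1 + 7687) = 3 * 7688 = 23064; answer 23064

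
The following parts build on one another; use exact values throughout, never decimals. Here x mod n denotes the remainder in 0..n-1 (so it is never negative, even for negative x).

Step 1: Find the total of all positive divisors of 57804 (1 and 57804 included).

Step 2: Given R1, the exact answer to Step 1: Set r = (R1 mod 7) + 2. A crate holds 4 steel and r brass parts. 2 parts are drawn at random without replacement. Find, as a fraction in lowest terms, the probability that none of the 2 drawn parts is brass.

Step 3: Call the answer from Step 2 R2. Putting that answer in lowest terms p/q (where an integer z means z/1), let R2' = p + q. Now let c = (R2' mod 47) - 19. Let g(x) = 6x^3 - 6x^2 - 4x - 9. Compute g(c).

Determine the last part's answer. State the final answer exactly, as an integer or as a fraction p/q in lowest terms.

Step 1: 57804 = 2^2 * 3 * 4817; sigma = (1 + 2 + 4) * (1 + 3) * (1 + 4817) = 7 * 4 * 4818 = 134904; answer 134904
Step 2: R1 = 134904; r = 2; total draws C(6,2) = 15; favorable C(4,2) = 6; P = 2/5; answer 2/5
Step 3: R2 = 2/5; threaded value p + q = 7; c = -12; 6*(-12)^3 - 6*(-12)^2 - 4*(-12)^1 - 9 = (-10368) + (-864) + (48) + (-9) = -11193; answer -11193

-11193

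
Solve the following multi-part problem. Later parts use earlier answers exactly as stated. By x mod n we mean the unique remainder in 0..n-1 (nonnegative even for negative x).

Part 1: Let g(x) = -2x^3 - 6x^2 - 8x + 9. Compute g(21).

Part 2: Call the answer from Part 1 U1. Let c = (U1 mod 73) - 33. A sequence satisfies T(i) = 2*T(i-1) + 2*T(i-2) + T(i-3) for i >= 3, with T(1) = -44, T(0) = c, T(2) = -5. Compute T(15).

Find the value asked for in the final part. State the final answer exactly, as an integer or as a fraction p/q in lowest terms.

-17586245

Part 1: -2*(21)^3 - 6*(21)^2 - 8*(21)^1 + 9 = (-18522) + (-2646) + (-168) + (9) = -21327; answer -21327
Part 2: U1 = -21327; c = 29; T(3) = 2*(-5) + 2*(-44) + 1*(29) = -69; iterating: T(3)=-69, T(4)=-192, T(5)=-527, T(6)=-1507, T(7)=-4260, T(8)=-12061, T(9)=-34149, T(10)=-96680, T(11)=-273719, T(12)=-774947, T(13)=-2194012, T(14)=-6211637, T(15)=-17586245; answer -17586245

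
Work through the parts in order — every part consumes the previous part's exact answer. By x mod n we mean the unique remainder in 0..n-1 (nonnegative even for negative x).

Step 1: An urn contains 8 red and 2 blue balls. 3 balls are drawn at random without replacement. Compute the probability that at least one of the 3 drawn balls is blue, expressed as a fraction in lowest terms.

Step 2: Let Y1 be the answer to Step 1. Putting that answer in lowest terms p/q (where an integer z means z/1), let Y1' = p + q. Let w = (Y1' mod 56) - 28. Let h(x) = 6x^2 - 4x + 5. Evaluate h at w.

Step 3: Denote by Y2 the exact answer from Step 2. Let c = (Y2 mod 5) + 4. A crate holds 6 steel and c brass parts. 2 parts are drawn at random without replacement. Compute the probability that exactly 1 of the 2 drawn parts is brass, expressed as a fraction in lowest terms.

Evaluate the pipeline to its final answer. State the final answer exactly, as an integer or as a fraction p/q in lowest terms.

Step 1: total draws C(10,3) = 120; complement C(8,3) = 56; favorable 120 - 56 = 64; P = 8/15; answer 8/15
Step 2: Y1 = 8/15; threaded value p + q = 23; w = -5; 6*(-5)^2 - 4*(-5)^1 + 5 = (150) + (20) + (5) = 175; answer 175
Step 3: Y2 = 175; c = 4; total draws C(10,2) = 45; favorable C(4,1)*C(6,1) = 24; P = 8/15; answer 8/15

8/15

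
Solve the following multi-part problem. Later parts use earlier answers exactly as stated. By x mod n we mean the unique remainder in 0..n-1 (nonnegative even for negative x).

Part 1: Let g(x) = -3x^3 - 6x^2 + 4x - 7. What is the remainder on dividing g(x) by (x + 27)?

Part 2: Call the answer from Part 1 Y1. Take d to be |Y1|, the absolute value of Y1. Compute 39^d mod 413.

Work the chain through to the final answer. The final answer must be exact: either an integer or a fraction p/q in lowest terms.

352

Part 1: remainder = value at the root: -3*(-27)^3 - 6*(-27)^2 + 4*(-27)^1 - 7 = (59049) + (-4374) + (-108) + (-7) = 54560; answer 54560
Part 2: Y1 = 54560; d = 54560; squarings mod 413: 39^1=39, 39^2=282, 39^4=228, 39^8=359, 39^16=25, 39^32=212, 39^64=340, 39^128=373, 39^256=361, 39^512=226, 39^1024=277, 39^2048=324, 39^4096=74, 39^8192=107, 39^16384=298, 39^32768=9; 39^54560 = 39^32 * 39^256 * 39^1024 * 39^4096 * 39^16384 * 39^32768 = 352 (mod 413); answer 352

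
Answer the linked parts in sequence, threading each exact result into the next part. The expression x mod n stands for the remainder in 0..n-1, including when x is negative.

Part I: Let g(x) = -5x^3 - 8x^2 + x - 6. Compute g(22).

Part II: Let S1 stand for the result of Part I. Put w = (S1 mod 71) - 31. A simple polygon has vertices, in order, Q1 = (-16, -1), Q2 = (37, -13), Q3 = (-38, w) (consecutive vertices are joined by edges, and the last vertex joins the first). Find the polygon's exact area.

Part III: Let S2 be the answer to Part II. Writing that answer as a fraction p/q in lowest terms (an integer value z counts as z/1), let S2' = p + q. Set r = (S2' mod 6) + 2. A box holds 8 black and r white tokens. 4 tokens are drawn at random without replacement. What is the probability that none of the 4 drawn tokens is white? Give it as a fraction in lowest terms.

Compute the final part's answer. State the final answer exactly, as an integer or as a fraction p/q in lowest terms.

14/143

Part I: -5*(22)^3 - 8*(22)^2 + 1*(22)^1 - 6 = (-53240) + (-3872) + (22) + (-6) = -57096; answer -57096
Part II: S1 = -57096; w = 28; cross terms: (-16*-13 - 37*-1)=245, (37*28 - -38*-13)=542, (-38*-1 - -16*28)=486; twice the area = |1273| = 1273; area = 1273/2; answer 1273/2
Part III: S2 = 1273/2; threaded value p + q = 1275; r = 5; total draws C(13,4) = 715; favorable C(8,4) = 70; P = 14/143; answer 14/143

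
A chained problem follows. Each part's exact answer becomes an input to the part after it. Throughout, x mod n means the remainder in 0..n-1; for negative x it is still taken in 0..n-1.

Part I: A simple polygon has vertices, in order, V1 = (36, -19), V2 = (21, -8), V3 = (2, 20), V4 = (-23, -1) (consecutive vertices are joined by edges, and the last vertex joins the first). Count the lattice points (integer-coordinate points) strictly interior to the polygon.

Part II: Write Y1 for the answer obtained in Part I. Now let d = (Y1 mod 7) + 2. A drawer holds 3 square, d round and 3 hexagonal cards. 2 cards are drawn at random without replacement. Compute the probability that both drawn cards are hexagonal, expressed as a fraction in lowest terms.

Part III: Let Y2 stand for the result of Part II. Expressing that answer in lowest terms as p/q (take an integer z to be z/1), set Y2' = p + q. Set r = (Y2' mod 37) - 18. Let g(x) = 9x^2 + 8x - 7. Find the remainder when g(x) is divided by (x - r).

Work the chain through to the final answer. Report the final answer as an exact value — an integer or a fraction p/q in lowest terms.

98

Part I: cross terms: (36*-8 - 21*-19)=111, (21*20 - 2*-8)=436, (2*-1 - -23*20)=458, (-23*-19 - 36*-1)=473; twice the area = |1478| = 1478; area = 739; boundary points = 1 + 1 + 1 + 1 = 4; strictly interior points = area - boundary/2 + 1 = 738; answer 738
Part II: Y1 = 738; d = 5; total draws C(11,2) = 55; favorable C(3,2) = 3; P = 3/55; answer 3/55
Part III: Y2 = 3/55; threaded value p + q = 58; r = 3; remainder = value at the root: 9*(3)^2 + 8*(3)^1 - 7 = (81) + (24) + (-7) = 98; answer 98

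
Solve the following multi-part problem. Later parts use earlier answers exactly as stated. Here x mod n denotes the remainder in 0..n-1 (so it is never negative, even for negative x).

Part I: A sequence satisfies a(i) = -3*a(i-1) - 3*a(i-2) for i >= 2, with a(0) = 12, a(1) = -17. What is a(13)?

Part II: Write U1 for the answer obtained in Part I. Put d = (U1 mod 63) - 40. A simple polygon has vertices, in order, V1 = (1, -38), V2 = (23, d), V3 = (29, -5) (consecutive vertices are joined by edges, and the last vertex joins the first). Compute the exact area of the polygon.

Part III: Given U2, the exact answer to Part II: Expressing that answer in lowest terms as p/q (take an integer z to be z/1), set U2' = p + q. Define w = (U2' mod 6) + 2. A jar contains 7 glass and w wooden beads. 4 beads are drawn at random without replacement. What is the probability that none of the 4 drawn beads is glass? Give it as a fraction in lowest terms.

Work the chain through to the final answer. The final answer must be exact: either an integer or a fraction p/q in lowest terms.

1/330

Part I: a(2) = -3*(-17) - 3*(12) = 15; iterating: a(2)=15, a(3)=6, a(4)=-63, a(5)=171, a(6)=-324, a(7)=459, a(8)=-405, a(9)=-162, a(10)=1701, a(11)=-4617, a(12)=8748, a(13)=-12393; answer -12393
Part II: U1 = -12393; d = -22; cross terms: (1*-22 - 23*-38)=852, (23*-5 - 29*-22)=523, (29*-38 - 1*-5)=-1097; twice the area = |278| = 278; area = 139; answer 139
Part III: U2 = 139; threaded value p + q = 140; w = 4; total draws C(11,4) = 330; favorable C(4,4) = 1; P = 1/330; answer 1/330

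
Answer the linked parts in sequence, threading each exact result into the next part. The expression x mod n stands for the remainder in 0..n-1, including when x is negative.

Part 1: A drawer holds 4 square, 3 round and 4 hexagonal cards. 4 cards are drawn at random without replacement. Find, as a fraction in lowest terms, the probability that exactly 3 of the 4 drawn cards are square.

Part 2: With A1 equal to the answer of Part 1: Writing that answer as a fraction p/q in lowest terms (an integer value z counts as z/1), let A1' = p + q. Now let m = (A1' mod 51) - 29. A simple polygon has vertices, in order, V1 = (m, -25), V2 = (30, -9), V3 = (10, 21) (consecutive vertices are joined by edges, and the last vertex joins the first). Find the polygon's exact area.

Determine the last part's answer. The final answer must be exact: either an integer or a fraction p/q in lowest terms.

655

Part 1: total draws C(11,4) = 330; favorable C(4,3)*C(7,1) = 28; P = 14/165; answer 14/165
Part 2: A1 = 14/165; threaded value p + q = 179; m = -3; cross terms: (-3*-9 - 30*-25)=777, (30*21 - 10*-9)=720, (10*-25 - -3*21)=-187; twice the area = |1310| = 1310; area = 655; answer 655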